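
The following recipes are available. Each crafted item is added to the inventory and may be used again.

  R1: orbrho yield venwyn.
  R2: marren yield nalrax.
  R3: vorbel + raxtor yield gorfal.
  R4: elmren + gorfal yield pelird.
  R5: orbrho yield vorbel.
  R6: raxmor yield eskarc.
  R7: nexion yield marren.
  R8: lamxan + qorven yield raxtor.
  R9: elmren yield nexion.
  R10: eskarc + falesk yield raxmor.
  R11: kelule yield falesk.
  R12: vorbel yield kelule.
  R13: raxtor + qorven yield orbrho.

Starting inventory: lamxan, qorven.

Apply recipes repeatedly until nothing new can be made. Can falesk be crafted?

Yes

Using R8, lamxan and qorven make raxtor.
raxtor + qorven → orbrho (R13).
Using R5, orbrho makes vorbel.
vorbel → kelule (R12).
kelule → falesk (R11).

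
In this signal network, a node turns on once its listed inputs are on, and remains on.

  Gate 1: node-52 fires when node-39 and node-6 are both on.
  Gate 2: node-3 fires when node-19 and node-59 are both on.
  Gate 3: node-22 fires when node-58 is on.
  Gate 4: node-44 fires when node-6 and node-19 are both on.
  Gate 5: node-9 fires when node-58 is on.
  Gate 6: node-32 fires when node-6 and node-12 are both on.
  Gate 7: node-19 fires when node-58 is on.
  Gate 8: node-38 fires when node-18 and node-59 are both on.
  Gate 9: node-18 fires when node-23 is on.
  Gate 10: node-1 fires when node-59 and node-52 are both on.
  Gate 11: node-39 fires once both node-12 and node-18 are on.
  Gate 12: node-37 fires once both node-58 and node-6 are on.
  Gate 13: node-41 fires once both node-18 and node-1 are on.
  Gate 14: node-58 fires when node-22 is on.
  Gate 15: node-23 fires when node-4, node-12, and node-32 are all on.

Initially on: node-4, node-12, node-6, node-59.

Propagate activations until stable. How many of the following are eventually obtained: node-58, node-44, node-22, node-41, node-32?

2

Gate 6: node-6 and node-12 on → node-32 on.
Gate 15: node-4, node-12, and node-32 on → node-23 on.
Gate 9: node-23 on → node-18 on.
node-12 and node-18 are on, so node-39 fires (Gate 11).
node-39 and node-6 are on, so node-52 fires (Gate 1).
Gate 10: node-59 and node-52 on → node-1 on.
node-18 and node-1 are on, so node-41 fires (Gate 13).
node-58 would need node-22 (Gate 14), but node-22 never turns on.
node-44 would need node-6 and node-19 (Gate 4), but node-19 never turns on.
node-22 would need node-58 (Gate 3), but node-58 never turns on.
node-41: reached.
node-32: reached.
Reached: node-41 and node-32 — 2 of the 5.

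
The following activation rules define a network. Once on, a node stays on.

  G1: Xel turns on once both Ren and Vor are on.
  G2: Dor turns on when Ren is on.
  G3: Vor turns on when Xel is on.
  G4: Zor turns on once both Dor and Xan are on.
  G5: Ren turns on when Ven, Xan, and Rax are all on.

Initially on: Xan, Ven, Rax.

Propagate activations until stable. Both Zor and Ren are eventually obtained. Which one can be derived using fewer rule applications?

Ren: Ven, Xan, and Rax are on, so Ren turns on (G5). [1 rule application]
Zor: G5: Ven, Xan, and Rax on → Ren on. Ren is on, so Dor turns on (G2). G4: Dor and Xan on → Zor on. [3 rule applications]
Ren needs fewer.

Ren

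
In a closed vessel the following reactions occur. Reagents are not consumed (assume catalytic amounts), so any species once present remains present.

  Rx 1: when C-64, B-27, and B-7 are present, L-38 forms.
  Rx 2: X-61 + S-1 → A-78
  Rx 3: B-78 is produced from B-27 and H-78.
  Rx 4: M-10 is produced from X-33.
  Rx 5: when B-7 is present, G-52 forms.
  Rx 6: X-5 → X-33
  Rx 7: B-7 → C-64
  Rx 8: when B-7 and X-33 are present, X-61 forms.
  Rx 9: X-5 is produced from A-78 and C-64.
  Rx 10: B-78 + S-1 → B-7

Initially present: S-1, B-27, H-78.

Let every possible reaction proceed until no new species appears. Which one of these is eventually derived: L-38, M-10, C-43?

L-38

B-27 and H-78 present → B-78 forms (Rx 3).
B-78 and S-1 present → B-7 forms (Rx 10).
B-7 present → C-64 forms (Rx 7).
C-64, B-27, and B-7 present → L-38 forms (Rx 1).
No rule produces C-43, and it is not given. M-10 would need X-33 (Rx 4), but X-33 never forms.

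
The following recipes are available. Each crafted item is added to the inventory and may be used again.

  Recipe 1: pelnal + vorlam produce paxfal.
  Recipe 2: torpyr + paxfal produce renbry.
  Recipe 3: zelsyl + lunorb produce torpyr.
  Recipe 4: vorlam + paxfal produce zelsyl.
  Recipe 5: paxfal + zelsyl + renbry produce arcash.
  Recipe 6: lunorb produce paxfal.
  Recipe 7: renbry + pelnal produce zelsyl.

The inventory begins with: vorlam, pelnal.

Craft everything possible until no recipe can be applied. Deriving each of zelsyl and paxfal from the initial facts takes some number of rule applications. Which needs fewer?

paxfal

paxfal: pelnal + vorlam → paxfal (Recipe 1). [1 rule application]
zelsyl: Using Recipe 1, pelnal and vorlam make paxfal. vorlam + paxfal → zelsyl (Recipe 4). [2 rule applications]
paxfal needs fewer.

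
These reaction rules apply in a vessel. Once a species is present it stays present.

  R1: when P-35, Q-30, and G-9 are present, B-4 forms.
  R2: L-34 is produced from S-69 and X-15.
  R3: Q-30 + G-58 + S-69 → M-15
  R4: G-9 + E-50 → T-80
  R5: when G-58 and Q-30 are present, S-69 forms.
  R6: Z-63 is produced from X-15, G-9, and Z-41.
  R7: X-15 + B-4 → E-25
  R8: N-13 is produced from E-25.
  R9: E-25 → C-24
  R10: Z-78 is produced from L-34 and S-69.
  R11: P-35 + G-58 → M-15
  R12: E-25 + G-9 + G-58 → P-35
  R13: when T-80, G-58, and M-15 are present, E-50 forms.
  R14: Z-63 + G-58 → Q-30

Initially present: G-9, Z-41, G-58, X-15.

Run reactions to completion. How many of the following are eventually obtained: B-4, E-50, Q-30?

X-15, G-9, and Z-41 present → Z-63 forms (R6).
Z-63 and G-58 present → Q-30 forms (R14).
B-4 would need P-35, Q-30, and G-9 (R1), but P-35 never forms.
E-50 would need T-80, G-58, and M-15 (R13), but T-80 never forms.
Q-30: reached.
Reached: Q-30 — 1 of the 3.

1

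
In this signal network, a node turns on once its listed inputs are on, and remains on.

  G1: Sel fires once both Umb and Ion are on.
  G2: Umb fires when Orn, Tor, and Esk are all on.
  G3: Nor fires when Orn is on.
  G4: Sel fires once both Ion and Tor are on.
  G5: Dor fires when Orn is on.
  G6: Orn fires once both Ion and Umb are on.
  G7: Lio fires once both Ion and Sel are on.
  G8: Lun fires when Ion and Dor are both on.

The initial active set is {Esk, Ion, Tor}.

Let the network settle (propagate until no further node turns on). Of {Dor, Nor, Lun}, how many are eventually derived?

0

Dor would need Orn (G5), but Orn never turns on.
Nor would need Orn (G3), but Orn never turns on.
Lun would need Ion and Dor (G8), but Dor never turns on.
None of the 3 are reached.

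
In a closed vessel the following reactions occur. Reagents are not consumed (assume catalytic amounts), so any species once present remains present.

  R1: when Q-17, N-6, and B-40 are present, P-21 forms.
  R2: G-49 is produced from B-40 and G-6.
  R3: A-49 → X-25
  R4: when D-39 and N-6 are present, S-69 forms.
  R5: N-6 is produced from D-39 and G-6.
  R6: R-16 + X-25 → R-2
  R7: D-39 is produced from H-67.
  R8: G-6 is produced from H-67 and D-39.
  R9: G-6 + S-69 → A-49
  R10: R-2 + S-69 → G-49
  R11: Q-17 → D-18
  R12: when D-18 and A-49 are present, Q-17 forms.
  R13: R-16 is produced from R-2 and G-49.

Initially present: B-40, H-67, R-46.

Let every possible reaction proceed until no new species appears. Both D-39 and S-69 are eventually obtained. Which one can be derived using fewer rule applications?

D-39

D-39: H-67 present → D-39 forms (R7). [1 rule application]
S-69: H-67 present → D-39 forms (R7). H-67 and D-39 present → G-6 forms (R8). D-39 and G-6 present → N-6 forms (R5). D-39 and N-6 present → S-69 forms (R4). [4 rule applications]
D-39 needs fewer.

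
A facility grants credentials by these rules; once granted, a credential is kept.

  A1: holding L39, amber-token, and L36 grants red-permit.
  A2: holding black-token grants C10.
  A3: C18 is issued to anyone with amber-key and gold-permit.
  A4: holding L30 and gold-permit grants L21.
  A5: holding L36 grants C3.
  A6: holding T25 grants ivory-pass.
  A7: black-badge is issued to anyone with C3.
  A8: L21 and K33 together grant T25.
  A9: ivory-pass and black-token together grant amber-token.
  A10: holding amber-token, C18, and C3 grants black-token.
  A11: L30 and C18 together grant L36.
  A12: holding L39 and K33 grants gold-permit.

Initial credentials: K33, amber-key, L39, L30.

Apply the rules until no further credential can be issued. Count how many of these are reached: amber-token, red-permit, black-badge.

Holding L39 and K33 grants gold-permit (A12).
Holding amber-key and gold-permit grants C18 (A3).
Holding L30 and C18 grants L36 (A11).
Holding L36 grants C3 (A5).
Holding C3 grants black-badge (A7).
amber-token would need ivory-pass and black-token (A9), but black-token is never granted.
red-permit would need L39, amber-token, and L36 (A1), but amber-token is never granted.
black-badge: reached.
Reached: black-badge — 1 of the 3.

1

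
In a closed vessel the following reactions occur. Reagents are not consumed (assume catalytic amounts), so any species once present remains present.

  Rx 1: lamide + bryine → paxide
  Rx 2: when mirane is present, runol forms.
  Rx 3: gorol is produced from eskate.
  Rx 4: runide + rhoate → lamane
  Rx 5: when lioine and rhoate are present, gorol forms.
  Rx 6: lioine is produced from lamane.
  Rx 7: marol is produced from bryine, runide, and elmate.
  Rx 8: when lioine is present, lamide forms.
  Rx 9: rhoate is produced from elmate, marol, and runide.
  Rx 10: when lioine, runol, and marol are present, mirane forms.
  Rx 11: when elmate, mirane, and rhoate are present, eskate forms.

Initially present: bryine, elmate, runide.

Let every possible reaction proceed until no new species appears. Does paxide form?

Yes

bryine, runide, and elmate present → marol forms (Rx 7).
elmate, marol, and runide present → rhoate forms (Rx 9).
runide and rhoate present → lamane forms (Rx 4).
lamane present → lioine forms (Rx 6).
lioine present → lamide forms (Rx 8).
lamide and bryine present → paxide forms (Rx 1).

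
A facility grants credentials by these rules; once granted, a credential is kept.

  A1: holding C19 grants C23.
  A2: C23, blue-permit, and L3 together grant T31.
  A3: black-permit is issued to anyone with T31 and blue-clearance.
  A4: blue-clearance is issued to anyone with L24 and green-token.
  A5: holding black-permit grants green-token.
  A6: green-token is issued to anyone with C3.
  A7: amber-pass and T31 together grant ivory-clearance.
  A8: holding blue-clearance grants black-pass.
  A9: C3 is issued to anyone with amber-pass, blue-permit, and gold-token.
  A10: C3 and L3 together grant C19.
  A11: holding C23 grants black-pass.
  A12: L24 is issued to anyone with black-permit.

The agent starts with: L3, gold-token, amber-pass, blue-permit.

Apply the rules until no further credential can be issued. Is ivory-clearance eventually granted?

Yes

Holding amber-pass, blue-permit, and gold-token grants C3 (A9).
Holding C3 and L3 grants C19 (A10).
Holding C19 grants C23 (A1).
Holding C23, blue-permit, and L3 grants T31 (A2).
Holding amber-pass and T31 grants ivory-clearance (A7).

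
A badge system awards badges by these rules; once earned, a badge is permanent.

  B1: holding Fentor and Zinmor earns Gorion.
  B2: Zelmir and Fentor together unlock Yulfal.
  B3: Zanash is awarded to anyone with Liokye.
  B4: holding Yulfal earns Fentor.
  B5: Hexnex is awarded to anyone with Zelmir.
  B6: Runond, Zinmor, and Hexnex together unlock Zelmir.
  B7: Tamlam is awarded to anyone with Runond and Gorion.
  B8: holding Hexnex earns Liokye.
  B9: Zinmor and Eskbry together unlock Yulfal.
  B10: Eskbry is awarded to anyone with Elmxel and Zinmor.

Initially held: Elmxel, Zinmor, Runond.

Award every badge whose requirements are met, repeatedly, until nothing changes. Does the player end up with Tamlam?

Yes

With Elmxel and Zinmor, Eskbry is earned (B10).
With Zinmor and Eskbry, Yulfal is earned (B9).
With Yulfal, Fentor is earned (B4).
With Fentor and Zinmor, Gorion is earned (B1).
With Runond and Gorion, Tamlam is earned (B7).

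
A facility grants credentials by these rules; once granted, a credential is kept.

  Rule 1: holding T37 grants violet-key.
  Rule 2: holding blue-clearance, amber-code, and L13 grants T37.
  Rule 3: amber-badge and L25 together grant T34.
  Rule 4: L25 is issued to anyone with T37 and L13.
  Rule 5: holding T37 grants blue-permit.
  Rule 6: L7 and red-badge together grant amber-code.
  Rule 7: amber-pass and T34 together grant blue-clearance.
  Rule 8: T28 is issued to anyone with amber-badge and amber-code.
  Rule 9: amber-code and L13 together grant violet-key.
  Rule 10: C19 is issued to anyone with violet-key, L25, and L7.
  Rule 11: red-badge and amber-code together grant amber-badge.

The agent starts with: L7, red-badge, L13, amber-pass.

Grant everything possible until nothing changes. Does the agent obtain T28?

Yes

Holding L7 and red-badge grants amber-code (Rule 6).
Holding red-badge and amber-code grants amber-badge (Rule 11).
Holding amber-badge and amber-code grants T28 (Rule 8).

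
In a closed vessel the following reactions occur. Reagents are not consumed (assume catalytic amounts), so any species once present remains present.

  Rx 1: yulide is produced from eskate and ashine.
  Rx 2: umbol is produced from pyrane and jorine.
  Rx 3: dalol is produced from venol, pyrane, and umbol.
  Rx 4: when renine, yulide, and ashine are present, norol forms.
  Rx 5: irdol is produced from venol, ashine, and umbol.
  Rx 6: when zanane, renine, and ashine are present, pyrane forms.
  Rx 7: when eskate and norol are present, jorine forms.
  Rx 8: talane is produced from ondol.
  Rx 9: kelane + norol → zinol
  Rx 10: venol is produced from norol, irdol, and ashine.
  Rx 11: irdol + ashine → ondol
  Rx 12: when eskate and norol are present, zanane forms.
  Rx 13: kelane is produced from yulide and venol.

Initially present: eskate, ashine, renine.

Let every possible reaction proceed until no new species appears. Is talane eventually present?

No

talane would need ondol (Rx 8), but ondol never forms.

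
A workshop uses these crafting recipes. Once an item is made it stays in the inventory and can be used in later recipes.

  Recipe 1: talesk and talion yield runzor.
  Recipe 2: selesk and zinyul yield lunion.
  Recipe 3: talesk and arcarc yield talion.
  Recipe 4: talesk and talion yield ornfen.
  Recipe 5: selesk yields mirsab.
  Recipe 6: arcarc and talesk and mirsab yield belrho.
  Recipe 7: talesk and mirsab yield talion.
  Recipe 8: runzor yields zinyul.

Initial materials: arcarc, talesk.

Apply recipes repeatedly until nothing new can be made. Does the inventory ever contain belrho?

No

belrho would need arcarc, talesk, and mirsab (Recipe 6), but mirsab is never obtained.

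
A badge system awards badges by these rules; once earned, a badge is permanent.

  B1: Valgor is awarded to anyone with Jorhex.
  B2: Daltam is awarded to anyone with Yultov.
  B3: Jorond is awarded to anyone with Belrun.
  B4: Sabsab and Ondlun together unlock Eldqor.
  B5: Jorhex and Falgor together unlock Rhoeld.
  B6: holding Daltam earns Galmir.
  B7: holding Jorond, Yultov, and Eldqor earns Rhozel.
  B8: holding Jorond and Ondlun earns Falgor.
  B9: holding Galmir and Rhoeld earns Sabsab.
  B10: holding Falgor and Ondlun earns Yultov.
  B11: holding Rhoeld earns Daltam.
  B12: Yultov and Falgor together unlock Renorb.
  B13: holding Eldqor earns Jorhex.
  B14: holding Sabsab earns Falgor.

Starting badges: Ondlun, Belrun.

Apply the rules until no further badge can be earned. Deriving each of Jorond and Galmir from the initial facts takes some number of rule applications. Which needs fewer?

Jorond

Jorond: With Belrun, Jorond is earned (B3). [1 rule application]
Galmir: With Belrun, Jorond is earned (B3). With Jorond and Ondlun, Falgor is earned (B8). With Falgor and Ondlun, Yultov is earned (B10). With Yultov, Daltam is earned (B2). With Daltam, Galmir is earned (B6). [5 rule applications]
Jorond needs fewer.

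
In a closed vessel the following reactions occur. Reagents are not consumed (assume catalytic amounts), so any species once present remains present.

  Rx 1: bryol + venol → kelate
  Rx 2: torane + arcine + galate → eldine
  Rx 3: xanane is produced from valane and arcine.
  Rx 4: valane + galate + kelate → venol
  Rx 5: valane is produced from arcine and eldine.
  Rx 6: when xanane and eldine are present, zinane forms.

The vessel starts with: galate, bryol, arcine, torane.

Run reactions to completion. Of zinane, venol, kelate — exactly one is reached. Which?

zinane

torane, arcine, and galate present → eldine forms (Rx 2).
arcine and eldine present → valane forms (Rx 5).
valane and arcine present → xanane forms (Rx 3).
xanane and eldine present → zinane forms (Rx 6).
kelate would need bryol and venol (Rx 1), but venol never forms. venol would need valane, galate, and kelate (Rx 4), but kelate never forms.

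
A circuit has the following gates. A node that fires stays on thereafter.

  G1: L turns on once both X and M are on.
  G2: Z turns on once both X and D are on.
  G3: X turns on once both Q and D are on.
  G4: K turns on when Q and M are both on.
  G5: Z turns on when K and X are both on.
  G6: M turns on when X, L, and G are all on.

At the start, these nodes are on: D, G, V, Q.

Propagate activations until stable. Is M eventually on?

M would need X, L, and G (G6), but L never turns on.

No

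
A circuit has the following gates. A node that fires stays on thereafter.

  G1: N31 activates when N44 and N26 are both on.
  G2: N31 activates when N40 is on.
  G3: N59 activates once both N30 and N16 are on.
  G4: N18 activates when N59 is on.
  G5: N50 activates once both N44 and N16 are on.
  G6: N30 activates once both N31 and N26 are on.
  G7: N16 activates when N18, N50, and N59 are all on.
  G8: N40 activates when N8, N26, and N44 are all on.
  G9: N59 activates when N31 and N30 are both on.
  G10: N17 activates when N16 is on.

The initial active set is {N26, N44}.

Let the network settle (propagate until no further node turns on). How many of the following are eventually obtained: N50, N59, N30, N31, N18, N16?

4

N44 and N26 are on, so N31 activates (G1).
G6: N31 and N26 on → N30 on.
G9: N31 and N30 on → N59 on.
N59 is on, so N18 activates (G4).
N50 would need N44 and N16 (G5), but N16 never turns on.
N59: reached.
N30: reached.
N31: reached.
N18: reached.
N16 would need N18, N50, and N59 (G7), but N50 never turns on.
Reached: N59, N30, N31, and N18 — 4 of the 6.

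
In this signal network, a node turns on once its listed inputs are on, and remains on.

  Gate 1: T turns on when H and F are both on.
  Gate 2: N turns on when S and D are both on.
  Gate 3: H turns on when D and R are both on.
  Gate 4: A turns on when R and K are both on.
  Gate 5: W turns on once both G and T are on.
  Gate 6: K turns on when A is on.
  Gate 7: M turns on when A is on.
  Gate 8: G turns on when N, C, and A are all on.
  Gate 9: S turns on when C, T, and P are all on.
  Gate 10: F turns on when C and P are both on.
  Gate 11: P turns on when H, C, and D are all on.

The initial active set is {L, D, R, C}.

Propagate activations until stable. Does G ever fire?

No

G would need N, C, and A (Gate 8), but A never turns on.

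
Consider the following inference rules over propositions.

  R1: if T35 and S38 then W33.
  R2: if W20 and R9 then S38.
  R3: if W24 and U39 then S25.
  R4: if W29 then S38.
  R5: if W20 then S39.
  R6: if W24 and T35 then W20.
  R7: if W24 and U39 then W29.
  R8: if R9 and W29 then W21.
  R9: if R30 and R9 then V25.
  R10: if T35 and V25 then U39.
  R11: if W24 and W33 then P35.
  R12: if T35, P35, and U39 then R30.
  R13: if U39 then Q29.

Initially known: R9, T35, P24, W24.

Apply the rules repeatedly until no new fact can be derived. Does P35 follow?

Yes

From W24 and T35, R6 gives W20.
From W20 and R9, R2 gives S38.
From T35 and S38, R1 gives W33.
W24 and W33 hold, so P35 follows (R11).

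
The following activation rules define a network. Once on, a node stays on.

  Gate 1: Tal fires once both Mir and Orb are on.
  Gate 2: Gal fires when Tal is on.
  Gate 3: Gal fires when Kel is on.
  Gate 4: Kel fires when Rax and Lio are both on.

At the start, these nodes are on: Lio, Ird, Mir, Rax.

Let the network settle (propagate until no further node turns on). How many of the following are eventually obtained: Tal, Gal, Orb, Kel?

Rax and Lio are on, so Kel fires (Gate 4).
Kel is on, so Gal fires (Gate 3).
Tal would need Mir and Orb (Gate 1), but Orb never turns on.
Gal: reached.
No rule produces Orb, and it is not given.
Kel: reached.
Reached: Gal and Kel — 2 of the 4.

2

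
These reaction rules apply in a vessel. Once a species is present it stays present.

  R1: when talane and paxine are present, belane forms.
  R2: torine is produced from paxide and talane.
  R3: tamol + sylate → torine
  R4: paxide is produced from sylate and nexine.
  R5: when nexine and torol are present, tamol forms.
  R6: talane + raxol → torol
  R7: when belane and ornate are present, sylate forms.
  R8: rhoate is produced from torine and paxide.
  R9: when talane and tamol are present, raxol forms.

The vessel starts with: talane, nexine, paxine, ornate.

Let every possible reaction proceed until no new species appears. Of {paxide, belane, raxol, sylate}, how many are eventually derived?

3

talane and paxine present → belane forms (R1).
belane and ornate present → sylate forms (R7).
sylate and nexine present → paxide forms (R4).
paxide: reached.
belane: reached.
raxol would need talane and tamol (R9), but tamol never forms.
sylate: reached.
Reached: paxide, belane, and sylate — 3 of the 4.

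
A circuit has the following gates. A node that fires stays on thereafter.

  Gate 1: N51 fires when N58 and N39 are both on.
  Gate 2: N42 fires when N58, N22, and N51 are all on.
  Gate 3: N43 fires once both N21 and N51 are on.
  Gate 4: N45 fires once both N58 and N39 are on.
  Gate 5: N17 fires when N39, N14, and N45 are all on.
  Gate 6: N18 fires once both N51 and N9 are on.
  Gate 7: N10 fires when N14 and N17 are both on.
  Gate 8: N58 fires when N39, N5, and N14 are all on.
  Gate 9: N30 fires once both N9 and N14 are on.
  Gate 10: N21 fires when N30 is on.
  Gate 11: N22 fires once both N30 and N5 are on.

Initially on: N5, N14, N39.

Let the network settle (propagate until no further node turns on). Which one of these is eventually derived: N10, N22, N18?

Gate 8: N39, N5, and N14 on → N58 on.
Gate 4: N58 and N39 on → N45 on.
Gate 5: N39, N14, and N45 on → N17 on.
Gate 7: N14 and N17 on → N10 on.
N18 would need N51 and N9 (Gate 6), but N9 never turns on. N22 would need N30 and N5 (Gate 11), but N30 never turns on.

N10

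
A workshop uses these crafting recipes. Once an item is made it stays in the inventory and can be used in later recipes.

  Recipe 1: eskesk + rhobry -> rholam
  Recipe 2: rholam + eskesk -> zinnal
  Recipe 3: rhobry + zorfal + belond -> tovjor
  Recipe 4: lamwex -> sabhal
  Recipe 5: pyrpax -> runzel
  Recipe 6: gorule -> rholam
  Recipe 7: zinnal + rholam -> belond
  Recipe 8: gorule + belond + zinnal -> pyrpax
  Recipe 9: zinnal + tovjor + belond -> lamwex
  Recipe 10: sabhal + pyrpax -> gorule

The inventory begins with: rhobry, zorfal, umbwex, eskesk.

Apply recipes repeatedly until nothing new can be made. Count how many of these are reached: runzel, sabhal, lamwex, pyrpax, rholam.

3

Using Recipe 1, eskesk and rhobry make rholam.
Using Recipe 2, rholam and eskesk make zinnal.
zinnal + rholam -> belond (Recipe 7).
rhobry + zorfal + belond -> tovjor (Recipe 3).
zinnal + tovjor + belond -> lamwex (Recipe 9).
Using Recipe 4, lamwex makes sabhal.
runzel would need pyrpax (Recipe 5), but pyrpax is never obtained.
sabhal: reached.
lamwex: reached.
pyrpax would need gorule, belond, and zinnal (Recipe 8), but gorule is never obtained.
rholam: reached.
Reached: sabhal, lamwex, and rholam — 3 of the 5.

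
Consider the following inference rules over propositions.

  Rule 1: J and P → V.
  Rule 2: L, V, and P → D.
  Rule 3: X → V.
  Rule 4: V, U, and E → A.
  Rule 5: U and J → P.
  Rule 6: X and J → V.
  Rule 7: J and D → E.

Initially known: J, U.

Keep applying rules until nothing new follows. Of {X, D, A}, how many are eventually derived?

No rule produces X, and it is not given.
D would need L, V, and P (Rule 2), but L is never established.
A would need V, U, and E (Rule 4), but E is never established.
None of the 3 are reached.

0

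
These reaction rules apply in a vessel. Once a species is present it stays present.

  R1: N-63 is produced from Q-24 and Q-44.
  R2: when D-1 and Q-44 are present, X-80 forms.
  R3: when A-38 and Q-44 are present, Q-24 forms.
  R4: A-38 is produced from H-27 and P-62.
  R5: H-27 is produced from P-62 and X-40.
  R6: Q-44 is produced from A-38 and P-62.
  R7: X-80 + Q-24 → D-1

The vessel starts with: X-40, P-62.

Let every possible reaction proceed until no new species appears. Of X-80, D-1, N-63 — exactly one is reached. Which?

N-63

P-62 and X-40 present → H-27 forms (R5).
H-27 and P-62 present → A-38 forms (R4).
A-38 and P-62 present → Q-44 forms (R6).
A-38 and Q-44 present → Q-24 forms (R3).
Q-24 and Q-44 present → N-63 forms (R1).
X-80 would need D-1 and Q-44 (R2), but D-1 never forms. D-1 would need X-80 and Q-24 (R7), but X-80 never forms.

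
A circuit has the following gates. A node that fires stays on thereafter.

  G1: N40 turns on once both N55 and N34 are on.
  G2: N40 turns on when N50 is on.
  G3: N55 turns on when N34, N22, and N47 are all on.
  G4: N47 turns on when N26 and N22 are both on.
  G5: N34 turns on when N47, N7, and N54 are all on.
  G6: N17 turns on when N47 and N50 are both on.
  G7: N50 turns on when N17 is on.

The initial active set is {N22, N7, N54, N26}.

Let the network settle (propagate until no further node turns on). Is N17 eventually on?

N17 would need N47 and N50 (G6), but N50 never turns on.

No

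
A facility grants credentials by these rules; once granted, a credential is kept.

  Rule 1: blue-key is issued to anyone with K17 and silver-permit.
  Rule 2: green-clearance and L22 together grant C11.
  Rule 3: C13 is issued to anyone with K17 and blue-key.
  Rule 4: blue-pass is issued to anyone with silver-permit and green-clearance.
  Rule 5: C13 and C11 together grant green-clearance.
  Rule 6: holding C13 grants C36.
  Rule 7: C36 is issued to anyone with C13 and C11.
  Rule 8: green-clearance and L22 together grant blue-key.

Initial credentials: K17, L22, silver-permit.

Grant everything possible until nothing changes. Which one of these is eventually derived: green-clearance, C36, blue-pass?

Holding K17 and silver-permit grants blue-key (Rule 1).
Holding K17 and blue-key grants C13 (Rule 3).
Holding C13 grants C36 (Rule 6).
blue-pass would need silver-permit and green-clearance (Rule 4), but green-clearance is never granted. green-clearance would need C13 and C11 (Rule 5), but C11 is never granted.

C36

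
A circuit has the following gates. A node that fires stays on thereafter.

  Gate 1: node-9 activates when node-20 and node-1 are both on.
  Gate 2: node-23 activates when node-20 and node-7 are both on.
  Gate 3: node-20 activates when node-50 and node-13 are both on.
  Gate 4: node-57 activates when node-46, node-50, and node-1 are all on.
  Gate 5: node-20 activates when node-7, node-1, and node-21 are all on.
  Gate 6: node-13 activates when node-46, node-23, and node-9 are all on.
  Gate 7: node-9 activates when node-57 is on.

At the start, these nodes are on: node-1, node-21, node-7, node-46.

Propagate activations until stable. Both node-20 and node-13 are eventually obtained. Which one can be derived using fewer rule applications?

node-20

node-20: node-7, node-1, and node-21 are on, so node-20 activates (Gate 5). [1 rule application]
node-13: node-7, node-1, and node-21 are on, so node-20 activates (Gate 5). node-20 and node-7 are on, so node-23 activates (Gate 2). Gate 1: node-20 and node-1 on → node-9 on. Gate 6: node-46, node-23, and node-9 on → node-13 on. [4 rule applications]
node-20 needs fewer.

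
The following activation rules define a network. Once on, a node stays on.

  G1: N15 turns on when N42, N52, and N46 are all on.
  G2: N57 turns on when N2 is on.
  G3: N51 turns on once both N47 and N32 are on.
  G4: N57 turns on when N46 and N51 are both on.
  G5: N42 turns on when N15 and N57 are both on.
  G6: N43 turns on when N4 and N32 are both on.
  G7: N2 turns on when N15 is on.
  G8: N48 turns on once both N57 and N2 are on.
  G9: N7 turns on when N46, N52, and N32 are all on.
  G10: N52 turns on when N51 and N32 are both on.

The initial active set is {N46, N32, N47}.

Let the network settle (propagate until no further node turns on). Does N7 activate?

Yes

G3: N47 and N32 on → N51 on.
N51 and N32 are on, so N52 turns on (G10).
N46, N52, and N32 are on, so N7 turns on (G9).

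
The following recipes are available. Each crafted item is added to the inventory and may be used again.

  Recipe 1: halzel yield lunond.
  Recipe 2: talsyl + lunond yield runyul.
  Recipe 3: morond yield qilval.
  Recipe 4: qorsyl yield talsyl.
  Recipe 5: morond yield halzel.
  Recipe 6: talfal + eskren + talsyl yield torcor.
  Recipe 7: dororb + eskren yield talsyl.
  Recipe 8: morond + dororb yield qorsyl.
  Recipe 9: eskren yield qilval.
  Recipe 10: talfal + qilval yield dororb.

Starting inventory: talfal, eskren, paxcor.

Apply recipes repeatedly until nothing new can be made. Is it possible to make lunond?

lunond would need halzel (Recipe 1), but halzel is never obtained.

No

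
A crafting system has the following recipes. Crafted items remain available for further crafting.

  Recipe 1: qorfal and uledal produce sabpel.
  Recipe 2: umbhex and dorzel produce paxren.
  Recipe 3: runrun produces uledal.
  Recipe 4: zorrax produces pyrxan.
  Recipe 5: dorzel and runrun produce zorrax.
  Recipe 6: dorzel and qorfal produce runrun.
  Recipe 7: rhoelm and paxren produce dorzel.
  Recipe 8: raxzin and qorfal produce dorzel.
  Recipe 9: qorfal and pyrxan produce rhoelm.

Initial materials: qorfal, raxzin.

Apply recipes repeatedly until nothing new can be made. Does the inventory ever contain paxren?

No

paxren would need umbhex and dorzel (Recipe 2), but umbhex is never obtained.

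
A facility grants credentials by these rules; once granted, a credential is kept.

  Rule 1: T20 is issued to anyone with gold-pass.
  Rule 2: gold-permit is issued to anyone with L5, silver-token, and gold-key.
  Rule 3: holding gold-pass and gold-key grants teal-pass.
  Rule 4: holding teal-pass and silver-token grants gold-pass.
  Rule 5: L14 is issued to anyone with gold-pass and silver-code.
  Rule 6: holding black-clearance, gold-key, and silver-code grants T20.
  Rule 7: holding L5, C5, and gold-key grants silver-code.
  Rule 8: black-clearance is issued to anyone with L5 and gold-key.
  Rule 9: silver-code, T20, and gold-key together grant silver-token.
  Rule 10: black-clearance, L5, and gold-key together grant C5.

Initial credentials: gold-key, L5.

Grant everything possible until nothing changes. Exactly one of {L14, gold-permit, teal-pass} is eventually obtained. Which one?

Holding L5 and gold-key grants black-clearance (Rule 8).
Holding black-clearance, L5, and gold-key grants C5 (Rule 10).
Holding L5, C5, and gold-key grants silver-code (Rule 7).
Holding black-clearance, gold-key, and silver-code grants T20 (Rule 6).
Holding silver-code, T20, and gold-key grants silver-token (Rule 9).
Holding L5, silver-token, and gold-key grants gold-permit (Rule 2).
L14 would need gold-pass and silver-code (Rule 5), but gold-pass is never granted. teal-pass would need gold-pass and gold-key (Rule 3), but gold-pass is never granted.

gold-permit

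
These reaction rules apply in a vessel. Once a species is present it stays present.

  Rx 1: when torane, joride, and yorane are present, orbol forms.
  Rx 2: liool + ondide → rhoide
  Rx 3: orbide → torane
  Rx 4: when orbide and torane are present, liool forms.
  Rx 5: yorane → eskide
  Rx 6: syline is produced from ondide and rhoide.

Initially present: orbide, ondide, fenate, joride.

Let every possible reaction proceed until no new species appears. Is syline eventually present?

orbide present → torane forms (Rx 3).
orbide and torane present → liool forms (Rx 4).
liool and ondide present → rhoide forms (Rx 2).
ondide and rhoide present → syline forms (Rx 6).

Yes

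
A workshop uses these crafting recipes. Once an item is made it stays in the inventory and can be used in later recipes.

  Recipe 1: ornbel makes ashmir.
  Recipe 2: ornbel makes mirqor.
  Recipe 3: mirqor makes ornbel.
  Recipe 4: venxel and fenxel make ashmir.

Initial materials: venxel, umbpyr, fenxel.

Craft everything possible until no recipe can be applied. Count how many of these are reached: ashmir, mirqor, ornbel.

Using Recipe 4, venxel and fenxel make ashmir.
ashmir: reached.
mirqor would need ornbel (Recipe 2), but ornbel is never obtained.
ornbel would need mirqor (Recipe 3), but mirqor is never obtained.
Reached: ashmir — 1 of the 3.

1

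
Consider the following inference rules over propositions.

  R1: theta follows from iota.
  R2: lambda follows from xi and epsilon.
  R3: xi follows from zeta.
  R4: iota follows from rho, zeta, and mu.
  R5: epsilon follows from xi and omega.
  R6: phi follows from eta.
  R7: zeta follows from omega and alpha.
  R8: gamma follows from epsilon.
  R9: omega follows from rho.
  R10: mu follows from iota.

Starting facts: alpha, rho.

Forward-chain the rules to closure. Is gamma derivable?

Yes

rho holds, so omega follows (R9).
omega and alpha hold, so zeta follows (R7).
From zeta, R3 gives xi.
From xi and omega, R5 gives epsilon.
From epsilon, R8 gives gamma.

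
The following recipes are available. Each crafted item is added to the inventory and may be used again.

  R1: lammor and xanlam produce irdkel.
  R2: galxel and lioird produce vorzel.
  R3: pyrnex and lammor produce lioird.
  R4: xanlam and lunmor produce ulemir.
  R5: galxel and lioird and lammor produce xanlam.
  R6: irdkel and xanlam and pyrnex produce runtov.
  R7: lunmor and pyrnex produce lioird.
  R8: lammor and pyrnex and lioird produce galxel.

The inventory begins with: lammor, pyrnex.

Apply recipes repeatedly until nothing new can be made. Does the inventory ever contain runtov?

Yes

Using R3, pyrnex and lammor make lioird.
Using R8, lammor, pyrnex, and lioird make galxel.
Using R5, galxel, lioird, and lammor make xanlam.
lammor and xanlam → irdkel (R1).
irdkel and xanlam and pyrnex → runtov (R6).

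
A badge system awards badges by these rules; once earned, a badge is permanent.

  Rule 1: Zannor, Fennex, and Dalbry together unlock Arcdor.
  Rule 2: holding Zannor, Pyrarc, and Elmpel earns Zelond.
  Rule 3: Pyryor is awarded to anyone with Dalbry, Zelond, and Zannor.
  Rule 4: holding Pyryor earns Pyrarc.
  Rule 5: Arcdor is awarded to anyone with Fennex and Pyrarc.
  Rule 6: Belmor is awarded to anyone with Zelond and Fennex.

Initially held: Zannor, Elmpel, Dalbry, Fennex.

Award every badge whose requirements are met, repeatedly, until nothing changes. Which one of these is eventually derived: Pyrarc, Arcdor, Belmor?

With Zannor, Fennex, and Dalbry, Arcdor is earned (Rule 1).
Pyrarc would need Pyryor (Rule 4), but Pyryor is never earned. Belmor would need Zelond and Fennex (Rule 6), but Zelond is never earned.

Arcdor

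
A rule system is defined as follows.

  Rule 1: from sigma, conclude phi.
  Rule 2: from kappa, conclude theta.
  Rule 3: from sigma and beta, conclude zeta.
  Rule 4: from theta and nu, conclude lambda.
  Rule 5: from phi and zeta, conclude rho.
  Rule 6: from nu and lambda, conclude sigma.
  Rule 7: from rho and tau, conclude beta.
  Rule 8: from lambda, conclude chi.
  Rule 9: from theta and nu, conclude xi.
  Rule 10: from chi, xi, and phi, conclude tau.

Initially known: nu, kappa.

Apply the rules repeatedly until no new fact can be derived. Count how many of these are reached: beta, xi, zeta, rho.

From kappa, Rule 2 gives theta.
From theta and nu, Rule 9 gives xi.
beta would need rho and tau (Rule 7), but rho is never established.
xi: reached.
zeta would need sigma and beta (Rule 3), but beta is never established.
rho would need phi and zeta (Rule 5), but zeta is never established.
Reached: xi — 1 of the 4.

1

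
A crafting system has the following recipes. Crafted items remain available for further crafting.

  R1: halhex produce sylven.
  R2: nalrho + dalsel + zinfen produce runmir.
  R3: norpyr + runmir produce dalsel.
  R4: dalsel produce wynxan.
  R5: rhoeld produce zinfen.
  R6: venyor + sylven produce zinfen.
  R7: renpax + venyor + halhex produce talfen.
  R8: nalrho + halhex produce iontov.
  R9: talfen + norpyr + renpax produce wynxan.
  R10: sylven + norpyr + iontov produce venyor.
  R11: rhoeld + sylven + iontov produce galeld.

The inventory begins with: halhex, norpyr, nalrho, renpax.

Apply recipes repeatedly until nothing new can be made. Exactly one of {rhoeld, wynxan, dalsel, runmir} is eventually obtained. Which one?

wynxan

Using R8, nalrho and halhex make iontov.
Using R1, halhex makes sylven.
sylven + norpyr + iontov → venyor (R10).
renpax + venyor + halhex → talfen (R7).
Using R9, talfen, norpyr, and renpax make wynxan.
runmir would need nalrho, dalsel, and zinfen (R2), but dalsel is never obtained. No rule produces rhoeld, and it is not given. dalsel would need norpyr and runmir (R3), but runmir is never obtained.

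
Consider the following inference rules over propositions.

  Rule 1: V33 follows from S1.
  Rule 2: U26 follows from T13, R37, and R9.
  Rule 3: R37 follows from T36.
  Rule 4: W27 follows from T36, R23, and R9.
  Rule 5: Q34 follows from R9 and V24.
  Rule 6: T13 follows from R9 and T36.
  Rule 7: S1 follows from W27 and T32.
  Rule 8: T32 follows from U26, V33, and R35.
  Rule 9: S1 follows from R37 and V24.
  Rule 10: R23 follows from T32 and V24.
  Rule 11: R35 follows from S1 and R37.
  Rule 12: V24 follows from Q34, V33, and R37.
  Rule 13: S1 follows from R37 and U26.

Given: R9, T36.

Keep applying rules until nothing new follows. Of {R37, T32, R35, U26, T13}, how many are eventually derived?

5

From R9 and T36, Rule 6 gives T13.
T36 holds, so R37 follows (Rule 3).
From T13, R37, and R9, Rule 2 gives U26.
From R37 and U26, Rule 13 gives S1.
S1 holds, so V33 follows (Rule 1).
S1 and R37 hold, so R35 follows (Rule 11).
From U26, V33, and R35, Rule 8 gives T32.
R37: reached.
T32: reached.
R35: reached.
U26: reached.
T13: reached.
All 5 are reached.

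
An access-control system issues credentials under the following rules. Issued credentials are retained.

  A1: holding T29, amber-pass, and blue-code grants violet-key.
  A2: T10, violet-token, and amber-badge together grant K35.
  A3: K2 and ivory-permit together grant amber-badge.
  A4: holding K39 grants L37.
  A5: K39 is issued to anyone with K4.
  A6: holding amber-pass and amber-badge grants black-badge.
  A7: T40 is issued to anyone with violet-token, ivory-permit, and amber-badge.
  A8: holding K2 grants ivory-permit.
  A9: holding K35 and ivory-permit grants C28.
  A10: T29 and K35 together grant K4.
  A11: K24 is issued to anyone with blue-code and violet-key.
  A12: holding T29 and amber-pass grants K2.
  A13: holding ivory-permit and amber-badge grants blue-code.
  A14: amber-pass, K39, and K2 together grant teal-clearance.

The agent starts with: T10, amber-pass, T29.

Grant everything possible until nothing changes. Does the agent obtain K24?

Yes

Holding T29 and amber-pass grants K2 (A12).
Holding K2 grants ivory-permit (A8).
Holding K2 and ivory-permit grants amber-badge (A3).
Holding ivory-permit and amber-badge grants blue-code (A13).
Holding T29, amber-pass, and blue-code grants violet-key (A1).
Holding blue-code and violet-key grants K24 (A11).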